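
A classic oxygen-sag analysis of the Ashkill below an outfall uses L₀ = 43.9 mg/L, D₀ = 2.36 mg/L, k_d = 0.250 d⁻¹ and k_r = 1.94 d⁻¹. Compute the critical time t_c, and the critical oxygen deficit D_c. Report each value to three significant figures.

At the critical point dD/dt = 0, so k_d L₀ e^(−k_d t) = k_r D. Substituting D(t) from the Streeter–Phelps equation and solving for t gives
t_c = ln[(k_r/k_d)(1 − D₀(k_r−k_d)/(k_d L₀))] / (k_r−k_d).
Here k_r−k_d = 1.690 d⁻¹ and 1 − D₀(k_r−k_d)/(k_d L₀) = 1 − 2.36×1.690/(0.250×43.9) = 0.6366, so
t_c = ln(7.760 × 0.6366) / 1.690 = 1.597 / 1.690 = 0.9452 d.
D_c = (k_d/k_r) L₀ e^(−k_d t_c) = (0.250/1.94) × 43.9 × e^(−0.250×0.9452) = 0.1289 × 43.9 × 0.7895 = 4.467 mg/L.

t_c ≈ 0.945 d; D_c ≈ 4.47 mg/L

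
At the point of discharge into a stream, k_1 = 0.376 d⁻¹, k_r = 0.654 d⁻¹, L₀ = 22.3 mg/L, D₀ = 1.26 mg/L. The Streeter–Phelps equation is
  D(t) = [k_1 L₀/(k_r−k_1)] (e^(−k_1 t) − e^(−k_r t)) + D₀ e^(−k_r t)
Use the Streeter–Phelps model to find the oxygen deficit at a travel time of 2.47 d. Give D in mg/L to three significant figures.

D ≈ 6.17 mg/L

k_1 L₀/(k_r−k_1) = 0.376×22.3/(0.654−0.376) = 8.385/0.2780 = 30.16 mg/L.
e^(−k_1 t) = e^(−0.376×2.470) = 0.3951; e^(−k_r t) = e^(−0.654×2.470) = 0.1988.
D = 30.16 × (0.3951 − 0.1988) + 1.26 × 0.1988 = 5.919 + 0.2505 = 6.169 mg/L.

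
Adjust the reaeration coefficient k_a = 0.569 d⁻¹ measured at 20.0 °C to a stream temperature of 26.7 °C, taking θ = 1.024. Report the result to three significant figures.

k_a ≈ 0.667 d⁻¹

k_a(T₂) = k_a(T₁) · θ^(T₂−T₁) = 0.569 × 1.024^(26.7−20.0)
= 0.569 × 1.024^6.70 = 0.569 × 1.172 = 0.6670 d⁻¹.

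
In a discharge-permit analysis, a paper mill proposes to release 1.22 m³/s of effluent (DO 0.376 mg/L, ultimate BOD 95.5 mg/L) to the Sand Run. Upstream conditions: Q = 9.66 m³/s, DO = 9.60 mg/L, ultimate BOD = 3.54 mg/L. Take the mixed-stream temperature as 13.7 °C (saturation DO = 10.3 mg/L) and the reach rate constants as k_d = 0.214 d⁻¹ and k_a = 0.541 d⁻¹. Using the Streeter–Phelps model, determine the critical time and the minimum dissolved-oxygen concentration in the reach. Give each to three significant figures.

Mixed DO = (9.66×9.60 + 1.22×0.376)/(9.66+1.22) = 93.19/10.88 = 8.566 mg/L.
Mixed L₀ = (9.66×3.54 + 1.22×95.5)/(10.88) = 150.7/10.88 = 13.85 mg/L.
Initial deficit D₀ = C_s − DO₀ = 10.3 − 8.566 = 1.734 mg/L.
t_c = (1/0.3270) ln[(0.541/0.214)(1 − 1.734×0.3270/(0.214×13.85))] = 3.058 × ln(2.044) = 2.187 d.
D_c = (0.214/0.541) × 13.85 × e^(−0.214×2.187) = 0.3956 × 13.85 × 0.6263 = 3.431 mg/L.
Minimum DO = 10.3 − 3.431 = 6.869 mg/L.

t_c ≈ 2.19 d; minimum DO ≈ 6.87 mg/L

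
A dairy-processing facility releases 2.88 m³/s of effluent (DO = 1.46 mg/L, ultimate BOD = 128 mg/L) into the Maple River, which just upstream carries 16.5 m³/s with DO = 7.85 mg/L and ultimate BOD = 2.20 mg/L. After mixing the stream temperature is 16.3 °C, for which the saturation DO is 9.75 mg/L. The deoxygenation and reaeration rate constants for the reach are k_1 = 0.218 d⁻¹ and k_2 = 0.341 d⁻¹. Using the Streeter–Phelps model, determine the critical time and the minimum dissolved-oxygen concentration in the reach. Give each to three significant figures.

t_c ≈ 2.99 d; minimum DO ≈ 2.78 mg/L

Mixed DO = (16.5×7.85 + 2.88×1.46)/(16.5+2.88) = 133.7/19.38 = 6.900 mg/L.
Mixed L₀ = (16.5×2.20 + 2.88×128)/(19.38) = 404.9/19.38 = 20.89 mg/L.
Initial deficit D₀ = C_s − DO₀ = 9.75 − 6.900 = 2.850 mg/L.
t_c = (1/0.1230) ln[(0.341/0.218)(1 − 2.850×0.1230/(0.218×20.89))] = 8.130 × ln(1.444) = 2.986 d.
D_c = (0.218/0.341) × 20.89 × e^(−0.218×2.986) = 0.6393 × 20.89 × 0.5215 = 6.966 mg/L.
Minimum DO = 9.75 − 6.966 = 2.784 mg/L.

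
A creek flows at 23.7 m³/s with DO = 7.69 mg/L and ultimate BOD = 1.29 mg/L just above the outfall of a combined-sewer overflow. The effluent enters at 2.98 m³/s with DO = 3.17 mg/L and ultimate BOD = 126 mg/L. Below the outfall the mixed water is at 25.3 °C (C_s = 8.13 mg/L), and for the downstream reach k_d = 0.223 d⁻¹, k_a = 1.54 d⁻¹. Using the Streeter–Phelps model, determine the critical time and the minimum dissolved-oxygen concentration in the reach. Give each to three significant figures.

Mixed DO = (23.7×7.69 + 2.98×3.17)/(23.7+2.98) = 191.7/26.68 = 7.185 mg/L.
Mixed L₀ = (23.7×1.29 + 2.98×126)/(26.68) = 406.1/26.68 = 15.22 mg/L.
Initial deficit D₀ = C_s − DO₀ = 8.13 − 7.185 = 0.9449 mg/L.
t_c = (1/1.317) ln[(1.54/0.223)(1 − 0.9449×1.317/(0.223×15.22))] = 0.7593 × ln(4.374) = 1.120 d.
D_c = (0.223/1.54) × 15.22 × e^(−0.223×1.120) = 0.1448 × 15.22 × 0.7789 = 1.717 mg/L.
Minimum DO = 8.13 − 1.717 = 6.413 mg/L.

t_c ≈ 1.12 d; minimum DO ≈ 6.41 mg/L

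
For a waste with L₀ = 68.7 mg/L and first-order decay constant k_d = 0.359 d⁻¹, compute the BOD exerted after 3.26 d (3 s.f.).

y ≈ 47.4 mg/L

y_t = L₀(1 − e^(−k_d t)) = 68.7 × (1 − e^(−0.359×3.26))
= 68.7 × (1 − 0.3103) = 68.7 × 0.6897 = 47.39 mg/L.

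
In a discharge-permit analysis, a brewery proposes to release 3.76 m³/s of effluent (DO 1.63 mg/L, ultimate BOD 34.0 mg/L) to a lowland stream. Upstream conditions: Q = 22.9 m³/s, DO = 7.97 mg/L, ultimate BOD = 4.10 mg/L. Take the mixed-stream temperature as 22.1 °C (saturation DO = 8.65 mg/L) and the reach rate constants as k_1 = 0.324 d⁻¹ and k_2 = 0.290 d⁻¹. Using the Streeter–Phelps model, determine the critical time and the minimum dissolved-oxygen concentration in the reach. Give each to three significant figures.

t_c ≈ 2.68 d; minimum DO ≈ 4.75 mg/L

Mixed DO = (22.9×7.97 + 3.76×1.63)/(22.9+3.76) = 188.6/26.66 = 7.076 mg/L.
Mixed L₀ = (22.9×4.10 + 3.76×34.0)/(26.66) = 221.7/26.66 = 8.317 mg/L.
Initial deficit D₀ = C_s − DO₀ = 8.65 − 7.076 = 1.574 mg/L.
t_c = (1/-0.03400) ln[(0.290/0.324)(1 − 1.574×-0.03400/(0.324×8.317))] = -29.41 × ln(0.9128) = 2.682 d.
D_c = (0.324/0.290) × 8.317 × e^(−0.324×2.682) = 1.117 × 8.317 × 0.4194 = 3.897 mg/L.
Minimum DO = 8.65 − 3.897 = 4.753 mg/L.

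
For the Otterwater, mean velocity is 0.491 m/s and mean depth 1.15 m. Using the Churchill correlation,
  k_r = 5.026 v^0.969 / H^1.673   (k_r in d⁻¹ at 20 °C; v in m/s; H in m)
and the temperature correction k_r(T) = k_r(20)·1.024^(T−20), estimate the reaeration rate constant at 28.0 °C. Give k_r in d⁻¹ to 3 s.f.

k_r(20) = 5.026 × 0.491^0.969 / 1.15^1.673 = 5.026 × 0.5019 / 1.263 = 1.997 d⁻¹.
k_r(28.0) = 1.997 × 1.024^(28.0−20) = 1.997 × 1.209 = 2.414 d⁻¹.

k_r ≈ 2.41 d⁻¹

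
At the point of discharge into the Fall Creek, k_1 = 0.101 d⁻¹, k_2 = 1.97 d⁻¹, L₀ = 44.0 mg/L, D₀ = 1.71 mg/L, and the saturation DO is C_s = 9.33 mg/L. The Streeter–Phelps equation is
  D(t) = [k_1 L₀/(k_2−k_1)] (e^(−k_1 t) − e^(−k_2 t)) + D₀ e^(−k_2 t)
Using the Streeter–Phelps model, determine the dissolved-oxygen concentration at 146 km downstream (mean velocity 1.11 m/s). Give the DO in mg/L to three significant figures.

Travel time t = x/v = 146 km / (1.11 m/s) = 146000 m / 1.11 m/s = 131500 s = 1.522 d.
k_1 L₀/(k_2−k_1) = 0.101×44.0/(1.97−0.101) = 4.444/1.869 = 2.378 mg/L.
e^(−k_1 t) = e^(−0.101×1.522) = 0.8575; e^(−k_2 t) = e^(−1.97×1.522) = 0.04983.
D = 2.378 × (0.8575 − 0.04983) + 1.71 × 0.04983 = 1.920 + 0.08522 = 2.006 mg/L.
DO = C_s − D = 9.33 − 2.006 = 7.324 mg/L.

DO ≈ 7.32 mg/L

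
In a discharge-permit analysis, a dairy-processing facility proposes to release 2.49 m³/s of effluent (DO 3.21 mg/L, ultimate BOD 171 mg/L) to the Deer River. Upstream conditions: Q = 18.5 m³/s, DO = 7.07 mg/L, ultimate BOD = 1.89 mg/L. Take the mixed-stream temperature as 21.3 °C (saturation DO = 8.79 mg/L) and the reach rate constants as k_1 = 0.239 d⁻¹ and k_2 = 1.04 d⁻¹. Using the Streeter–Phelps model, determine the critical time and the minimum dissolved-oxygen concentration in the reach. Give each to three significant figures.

Mixed DO = (18.5×7.07 + 2.49×3.21)/(18.5+2.49) = 138.8/20.99 = 6.612 mg/L.
Mixed L₀ = (18.5×1.89 + 2.49×171)/(20.99) = 460.8/20.99 = 21.95 mg/L.
Initial deficit D₀ = C_s − DO₀ = 8.79 − 6.612 = 2.178 mg/L.
t_c = (1/0.8010) ln[(1.04/0.239)(1 − 2.178×0.8010/(0.239×21.95))] = 1.248 × ln(2.905) = 1.331 d.
D_c = (0.239/1.04) × 21.95 × e^(−0.239×1.331) = 0.2298 × 21.95 × 0.7275 = 3.670 mg/L.
Minimum DO = 8.79 − 3.670 = 5.120 mg/L.

t_c ≈ 1.33 d; minimum DO ≈ 5.12 mg/L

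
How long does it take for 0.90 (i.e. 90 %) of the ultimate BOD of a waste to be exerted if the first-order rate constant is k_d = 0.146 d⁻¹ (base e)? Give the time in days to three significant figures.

y/L₀ = 1 − e^(−k_d t) = 0.90 ⇒ e^(−k_d t) = 0.100
t = −ln(0.100) / 0.146 = 2.303 / 0.146 = 15.77 d.

t ≈ 15.8 d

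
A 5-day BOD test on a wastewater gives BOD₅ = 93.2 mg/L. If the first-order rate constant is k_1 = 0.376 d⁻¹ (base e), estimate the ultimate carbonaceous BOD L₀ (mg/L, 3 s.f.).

BOD₅ = L₀(1 − e^(−5k_1)) ⇒ L₀ = BOD₅ / (1 − e^(−5×0.376))
= 93.2 / (1 − 0.1526) = 93.2 / 0.8474 = 110.0 mg/L.

L₀ ≈ 110 mg/L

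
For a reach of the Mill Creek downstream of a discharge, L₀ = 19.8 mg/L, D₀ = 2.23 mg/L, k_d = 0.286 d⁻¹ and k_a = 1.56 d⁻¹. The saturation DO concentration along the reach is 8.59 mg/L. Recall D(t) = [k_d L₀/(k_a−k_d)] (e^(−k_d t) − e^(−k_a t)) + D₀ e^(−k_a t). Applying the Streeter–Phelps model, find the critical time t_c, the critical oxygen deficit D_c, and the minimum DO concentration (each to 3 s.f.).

t_c ≈ 0.785 d; D_c ≈ 2.90 mg/L; min DO ≈ 5.69 mg/L

At the critical point dD/dt = 0, so k_d L₀ e^(−k_d t) = k_a D. Substituting D(t) from the Streeter–Phelps equation and solving for t gives
t_c = ln[(k_a/k_d)(1 − D₀(k_a−k_d)/(k_d L₀))] / (k_a−k_d).
Here k_a−k_d = 1.274 d⁻¹ and 1 − D₀(k_a−k_d)/(k_d L₀) = 1 − 2.23×1.274/(0.286×19.8) = 0.4983, so
t_c = ln(5.455 × 0.4983) / 1.274 = 0.9999 / 1.274 = 0.7848 d.
D_c = (k_d/k_a) L₀ e^(−k_d t_c) = (0.286/1.56) × 19.8 × e^(−0.286×0.7848) = 0.1833 × 19.8 × 0.7989 = 2.900 mg/L.
Minimum DO = C_s − D_c = 8.59 − 2.900 = 5.690 mg/L.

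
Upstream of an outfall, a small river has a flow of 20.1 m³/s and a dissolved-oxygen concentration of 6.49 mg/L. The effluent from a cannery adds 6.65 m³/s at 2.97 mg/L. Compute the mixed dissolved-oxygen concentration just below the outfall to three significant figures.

Flow-weighted mixing: C = (Q_r C_r + Q_w C_w)/(Q_r + Q_w)
= (20.1×6.49 + 6.65×2.97)/(20.1 + 6.65) = 150.2/26.75 = 5.615 mg/L.

5.61 mg/L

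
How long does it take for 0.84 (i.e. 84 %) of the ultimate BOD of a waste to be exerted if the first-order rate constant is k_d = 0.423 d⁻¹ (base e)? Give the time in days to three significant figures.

y/L₀ = 1 − e^(−k_d t) = 0.84 ⇒ e^(−k_d t) = 0.160
t = −ln(0.160) / 0.423 = 1.833 / 0.423 = 4.332 d.

t ≈ 4.33 d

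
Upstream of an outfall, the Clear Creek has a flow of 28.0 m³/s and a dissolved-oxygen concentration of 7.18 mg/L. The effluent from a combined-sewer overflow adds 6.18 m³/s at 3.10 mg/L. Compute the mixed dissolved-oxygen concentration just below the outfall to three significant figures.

Flow-weighted mixing: C = (Q_r C_r + Q_w C_w)/(Q_r + Q_w)
= (28.0×7.18 + 6.18×3.10)/(28.0 + 6.18) = 220.2/34.18 = 6.442 mg/L.

6.44 mg/L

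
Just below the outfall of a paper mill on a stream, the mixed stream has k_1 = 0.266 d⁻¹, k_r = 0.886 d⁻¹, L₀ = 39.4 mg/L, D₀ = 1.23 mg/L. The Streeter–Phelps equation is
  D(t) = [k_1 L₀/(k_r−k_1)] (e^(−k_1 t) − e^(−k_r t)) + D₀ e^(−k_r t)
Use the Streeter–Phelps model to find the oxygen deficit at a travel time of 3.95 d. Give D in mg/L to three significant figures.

k_1 L₀/(k_r−k_1) = 0.266×39.4/(0.886−0.266) = 10.48/0.6200 = 16.90 mg/L.
e^(−k_1 t) = e^(−0.266×3.950) = 0.3497; e^(−k_r t) = e^(−0.886×3.950) = 0.03021.
D = 16.90 × (0.3497 − 0.03021) + 1.23 × 0.03021 = 5.401 + 0.03715 = 5.438 mg/L.

D ≈ 5.44 mg/L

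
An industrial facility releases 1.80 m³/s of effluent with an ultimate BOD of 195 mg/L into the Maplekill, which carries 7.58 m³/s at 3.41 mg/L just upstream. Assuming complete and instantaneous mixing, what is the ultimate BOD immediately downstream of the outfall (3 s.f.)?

40.2 mg/L

Flow-weighted mixing: C = (Q_r C_r + Q_w C_w)/(Q_r + Q_w)
= (7.58×3.41 + 1.80×195)/(7.58 + 1.80) = 376.8/9.380 = 40.18 mg/L.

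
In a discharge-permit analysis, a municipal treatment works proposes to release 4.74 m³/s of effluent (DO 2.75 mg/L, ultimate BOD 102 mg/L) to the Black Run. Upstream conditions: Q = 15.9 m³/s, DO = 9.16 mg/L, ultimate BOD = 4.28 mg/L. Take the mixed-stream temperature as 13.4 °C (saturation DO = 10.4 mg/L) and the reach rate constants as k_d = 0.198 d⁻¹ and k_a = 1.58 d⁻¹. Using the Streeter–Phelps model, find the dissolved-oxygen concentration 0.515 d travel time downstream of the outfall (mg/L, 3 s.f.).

Mixed DO = (15.9×9.16 + 4.74×2.75)/(15.9+4.74) = 158.7/20.64 = 7.688 mg/L.
Mixed L₀ = (15.9×4.28 + 4.74×102)/(20.64) = 551.5/20.64 = 26.72 mg/L.
Initial deficit D₀ = C_s − DO₀ = 10.4 − 7.688 = 2.712 mg/L.
D(0.515) = [0.198×26.72/(1.58−0.198)](e^(−0.198×0.515) − e^(−1.58×0.515)) + 2.712 e^(−1.58×0.515)
= 3.828 × (0.9031 − 0.4432) + 2.712 × 0.4432 = 2.962 mg/L.
DO = 10.4 − 2.962 = 7.438 mg/L.

DO ≈ 7.44 mg/L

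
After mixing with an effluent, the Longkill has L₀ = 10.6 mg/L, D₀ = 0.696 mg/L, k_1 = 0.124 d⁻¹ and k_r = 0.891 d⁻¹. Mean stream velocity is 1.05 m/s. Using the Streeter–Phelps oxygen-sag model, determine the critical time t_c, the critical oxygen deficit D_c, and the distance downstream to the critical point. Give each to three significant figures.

At the critical point dD/dt = 0, so k_1 L₀ e^(−k_1 t) = k_r D. Substituting D(t) from the Streeter–Phelps equation and solving for t gives
t_c = ln[(k_r/k_1)(1 − D₀(k_r−k_1)/(k_1 L₀))] / (k_r−k_1).
Here k_r−k_1 = 0.7670 d⁻¹ and 1 − D₀(k_r−k_1)/(k_1 L₀) = 1 − 0.696×0.7670/(0.124×10.6) = 0.5939, so
t_c = ln(7.185 × 0.5939) / 0.7670 = 1.451 / 0.7670 = 1.892 d.
D_c = (k_1/k_r) L₀ e^(−k_1 t_c) = (0.124/0.891) × 10.6 × e^(−0.124×1.892) = 0.1392 × 10.6 × 0.7909 = 1.167 mg/L.
x_c = v t_c = 1.05 m/s × 1.892 d × 86400 s/d = 171600 m ≈ 172 km.

t_c ≈ 1.89 d; D_c ≈ 1.17 mg/L; x_c ≈ 172 km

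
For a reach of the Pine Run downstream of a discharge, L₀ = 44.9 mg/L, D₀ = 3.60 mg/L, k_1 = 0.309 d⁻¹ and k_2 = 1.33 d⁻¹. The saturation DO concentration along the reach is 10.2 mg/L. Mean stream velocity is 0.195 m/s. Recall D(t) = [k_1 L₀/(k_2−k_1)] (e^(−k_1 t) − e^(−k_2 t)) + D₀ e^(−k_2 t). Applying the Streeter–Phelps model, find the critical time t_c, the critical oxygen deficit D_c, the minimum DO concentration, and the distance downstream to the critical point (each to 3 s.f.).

t_c ≈ 1.13 d; D_c ≈ 7.36 mg/L; min DO ≈ 2.84 mg/L; x_c ≈ 19.0 km

With k_2/k_1 = 4.304 and 1 − D₀(k_2−k_1)/(k_1 L₀) = 0.7351,
t_c = ln(4.304 × 0.7351) / (1.33 − 0.309) = ln(3.164) / 1.021 = 1.152/1.021 = 1.128 d.
D_c = (k_1/k_2) L₀ e^(−k_1 t_c) = (0.309/1.33) × 44.9 × e^(−0.309×1.128) = 0.2323 × 44.9 × 0.7057 = 7.361 mg/L.
Minimum DO = C_s − D_c = 10.2 − 7.361 = 2.839 mg/L.
x_c = v t_c = 0.195 m/s × 1.128 d × 86400 s/d = 19010 m ≈ 19.0 km.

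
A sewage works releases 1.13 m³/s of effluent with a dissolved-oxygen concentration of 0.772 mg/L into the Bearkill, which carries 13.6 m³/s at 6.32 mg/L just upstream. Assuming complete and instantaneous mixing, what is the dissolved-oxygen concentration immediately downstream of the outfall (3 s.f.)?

Flow-weighted mixing: C = (Q_r C_r + Q_w C_w)/(Q_r + Q_w)
= (13.6×6.32 + 1.13×0.772)/(13.6 + 1.13) = 86.82/14.73 = 5.894 mg/L.

5.89 mg/L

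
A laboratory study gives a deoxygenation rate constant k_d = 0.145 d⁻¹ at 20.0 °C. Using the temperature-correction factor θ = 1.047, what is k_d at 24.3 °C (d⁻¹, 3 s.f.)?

k_d ≈ 0.177 d⁻¹

k_d(T₂) = k_d(T₁) · θ^(T₂−T₁) = 0.145 × 1.047^(24.3−20.0)
= 0.145 × 1.047^4.30 = 0.145 × 1.218 = 0.1767 d⁻¹.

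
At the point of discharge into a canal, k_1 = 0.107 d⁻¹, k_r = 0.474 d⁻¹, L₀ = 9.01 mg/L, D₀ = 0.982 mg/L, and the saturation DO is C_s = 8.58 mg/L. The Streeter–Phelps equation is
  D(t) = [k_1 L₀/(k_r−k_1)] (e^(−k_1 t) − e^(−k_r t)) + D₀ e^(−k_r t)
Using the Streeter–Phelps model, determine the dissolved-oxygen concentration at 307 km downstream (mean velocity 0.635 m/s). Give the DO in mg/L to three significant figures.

DO ≈ 7.25 mg/L

Travel time t = x/v = 307 km / (0.635 m/s) = 307000 m / 0.635 m/s = 483500 s = 5.596 d.
k_1 L₀/(k_r−k_1) = 0.107×9.01/(0.474−0.107) = 0.9641/0.3670 = 2.627 mg/L.
e^(−k_1 t) = e^(−0.107×5.596) = 0.5495; e^(−k_r t) = e^(−0.474×5.596) = 0.07049.
D = 2.627 × (0.5495 − 0.07049) + 0.982 × 0.07049 = 1.258 + 0.06922 = 1.328 mg/L.
DO = C_s − D = 8.58 − 1.328 = 7.252 mg/L.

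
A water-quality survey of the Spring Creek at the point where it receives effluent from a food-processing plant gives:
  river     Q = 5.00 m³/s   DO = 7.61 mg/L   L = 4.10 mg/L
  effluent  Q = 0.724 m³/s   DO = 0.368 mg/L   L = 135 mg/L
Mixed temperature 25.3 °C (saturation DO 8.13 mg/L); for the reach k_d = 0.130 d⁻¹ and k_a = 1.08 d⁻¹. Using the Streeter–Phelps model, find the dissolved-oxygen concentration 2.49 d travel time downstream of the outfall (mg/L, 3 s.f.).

DO ≈ 6.18 mg/L

Mixed DO = (5.00×7.61 + 0.724×0.368)/(5.00+0.724) = 38.32/5.724 = 6.694 mg/L.
Mixed L₀ = (5.00×4.10 + 0.724×135)/(5.724) = 118.2/5.724 = 20.66 mg/L.
Initial deficit D₀ = C_s − DO₀ = 8.13 − 6.694 = 1.436 mg/L.
D(2.49) = [0.130×20.66/(1.08−0.130)](e^(−0.130×2.49) − e^(−1.08×2.49)) + 1.436 e^(−1.08×2.49)
= 2.827 × (0.7235 − 0.06794) + 1.436 × 0.06794 = 1.951 mg/L.
DO = 8.13 − 1.951 = 6.179 mg/L.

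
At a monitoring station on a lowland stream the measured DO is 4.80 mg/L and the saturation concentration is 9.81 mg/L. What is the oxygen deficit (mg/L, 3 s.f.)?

D = C_s − C = 9.81 − 4.80 = 5.01 mg/L.

D ≈ 5.01 mg/L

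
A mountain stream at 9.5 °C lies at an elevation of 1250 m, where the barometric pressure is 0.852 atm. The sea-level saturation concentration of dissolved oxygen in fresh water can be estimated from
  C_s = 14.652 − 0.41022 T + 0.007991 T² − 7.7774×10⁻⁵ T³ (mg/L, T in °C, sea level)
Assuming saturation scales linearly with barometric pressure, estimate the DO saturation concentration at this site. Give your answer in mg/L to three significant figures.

C_s ≈ 9.72 mg/L

At sea level: C_s = 14.652 − 0.41022×9.5 + 0.007991×9.5² − 7.7774×10⁻⁵×9.5³ = 11.41 mg/L.
Pressure correction: C_s' = 11.41 × 0.852 = 9.721 mg/L.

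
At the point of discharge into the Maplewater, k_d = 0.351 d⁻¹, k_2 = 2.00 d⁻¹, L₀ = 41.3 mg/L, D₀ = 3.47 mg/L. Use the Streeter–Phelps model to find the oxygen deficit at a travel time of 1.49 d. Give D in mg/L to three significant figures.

D ≈ 4.94 mg/L

k_d L₀/(k_2−k_d) = 0.351×41.3/(2.00−0.351) = 14.50/1.649 = 8.791 mg/L.
e^(−k_d t) = e^(−0.351×1.490) = 0.5927; e^(−k_2 t) = e^(−2.00×1.490) = 0.05079.
D = 8.791 × (0.5927 − 0.05079) + 3.47 × 0.05079 = 4.764 + 0.1763 = 4.941 mg/L.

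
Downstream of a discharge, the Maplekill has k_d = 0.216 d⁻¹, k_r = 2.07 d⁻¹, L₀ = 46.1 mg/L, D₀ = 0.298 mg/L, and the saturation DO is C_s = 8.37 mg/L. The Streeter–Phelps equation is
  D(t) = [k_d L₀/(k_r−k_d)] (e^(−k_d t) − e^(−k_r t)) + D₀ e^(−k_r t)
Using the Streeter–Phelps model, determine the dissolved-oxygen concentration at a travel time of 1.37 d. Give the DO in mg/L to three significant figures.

k_d L₀/(k_r−k_d) = 0.216×46.1/(2.07−0.216) = 9.958/1.854 = 5.371 mg/L.
e^(−k_d t) = e^(−0.216×1.370) = 0.7438; e^(−k_r t) = e^(−2.07×1.370) = 0.05867.
D = 5.371 × (0.7438 − 0.05867) + 0.298 × 0.05867 = 3.680 + 0.01748 = 3.698 mg/L.
DO = C_s − D = 8.37 − 3.698 = 4.672 mg/L.

DO ≈ 4.67 mg/L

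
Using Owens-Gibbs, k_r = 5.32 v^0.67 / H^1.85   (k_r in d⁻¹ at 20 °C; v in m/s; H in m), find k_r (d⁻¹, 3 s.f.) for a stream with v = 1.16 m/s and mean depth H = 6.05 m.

k_r ≈ 0.210 d⁻¹

k_r = 5.32 × 1.16^0.67 / 6.05^1.85 = 5.32 × 1.105 / 27.94 = 0.2103 d⁻¹.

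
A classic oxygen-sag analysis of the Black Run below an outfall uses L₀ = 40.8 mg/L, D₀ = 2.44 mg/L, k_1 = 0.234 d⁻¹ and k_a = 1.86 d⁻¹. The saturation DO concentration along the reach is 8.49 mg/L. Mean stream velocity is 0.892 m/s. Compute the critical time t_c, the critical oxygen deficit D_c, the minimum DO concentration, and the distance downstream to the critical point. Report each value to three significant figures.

At the critical point dD/dt = 0, so k_1 L₀ e^(−k_1 t) = k_a D. Substituting D(t) from the Streeter–Phelps equation and solving for t gives
t_c = ln[(k_a/k_1)(1 − D₀(k_a−k_1)/(k_1 L₀))] / (k_a−k_1).
Here k_a−k_1 = 1.626 d⁻¹ and 1 − D₀(k_a−k_1)/(k_1 L₀) = 1 − 2.44×1.626/(0.234×40.8) = 0.5844, so
t_c = ln(7.949 × 0.5844) / 1.626 = 1.536 / 1.626 = 0.9446 d.
L(t_c) = L₀ e^(−k_1 t_c) = 40.8 × 0.8017 = 32.71 mg/L, and at the critical point k_a D_c = k_1 L, so D_c = (0.234/1.86) × 32.71 = 4.115 mg/L.
Minimum DO = C_s − D_c = 8.49 − 4.115 = 4.375 mg/L.
x_c = v t_c = 0.892 m/s × 0.9446 d × 86400 s/d = 72800 m ≈ 72.8 km.

t_c ≈ 0.945 d; D_c ≈ 4.11 mg/L; min DO ≈ 4.38 mg/L; x_c ≈ 72.8 km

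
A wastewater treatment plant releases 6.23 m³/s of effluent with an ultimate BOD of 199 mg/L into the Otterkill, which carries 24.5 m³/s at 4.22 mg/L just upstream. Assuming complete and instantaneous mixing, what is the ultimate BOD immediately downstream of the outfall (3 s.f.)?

Flow-weighted mixing: C = (Q_r C_r + Q_w C_w)/(Q_r + Q_w)
= (24.5×4.22 + 6.23×199)/(24.5 + 6.23) = 1343/30.73 = 43.71 mg/L.

43.7 mg/L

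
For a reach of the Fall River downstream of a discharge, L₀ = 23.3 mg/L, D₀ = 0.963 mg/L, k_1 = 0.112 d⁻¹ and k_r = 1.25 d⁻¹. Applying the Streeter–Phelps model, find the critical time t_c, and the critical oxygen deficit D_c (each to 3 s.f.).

t_c = [1/(k_r−k_1)] ln[(k_r/k_1)(1 − D₀(k_r−k_1)/(k_1 L₀))]
= [1/(1.25−0.112)] ln[(1.25/0.112)(1 − 0.963×1.138/(0.112×23.3))]
= (1/1.138) ln[11.16 × 0.5801] = 0.8787 × ln(6.474) = 0.8787 × 1.868 = 1.641 d.
D_c = (k_1/k_r) L₀ e^(−k_1 t_c) = (0.112/1.25) × 23.3 × e^(−0.112×1.641) = 0.08960 × 23.3 × 0.8321 = 1.737 mg/L.

t_c ≈ 1.64 d; D_c ≈ 1.74 mg/L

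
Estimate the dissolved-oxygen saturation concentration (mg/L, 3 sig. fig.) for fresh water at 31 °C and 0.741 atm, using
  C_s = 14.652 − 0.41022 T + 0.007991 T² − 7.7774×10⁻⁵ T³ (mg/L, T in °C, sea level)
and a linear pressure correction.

At sea level: C_s = 14.652 − 0.41022×31 + 0.007991×31² − 7.7774×10⁻⁵×31³ = 7.298 mg/L.
Pressure correction: C_s' = 7.298 × 0.741 = 5.407 mg/L.

C_s ≈ 5.41 mg/L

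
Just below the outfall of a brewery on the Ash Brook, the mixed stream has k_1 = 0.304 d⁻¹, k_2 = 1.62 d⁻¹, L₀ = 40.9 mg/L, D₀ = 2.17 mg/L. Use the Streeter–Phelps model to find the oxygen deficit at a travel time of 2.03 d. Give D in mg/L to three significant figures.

k_1 L₀/(k_2−k_1) = 0.304×40.9/(1.62−0.304) = 12.43/1.316 = 9.448 mg/L.
e^(−k_1 t) = e^(−0.304×2.030) = 0.5395; e^(−k_2 t) = e^(−1.62×2.030) = 0.03731.
D = 9.448 × (0.5395 − 0.03731) + 2.17 × 0.03731 = 4.745 + 0.08095 = 4.826 mg/L.

D ≈ 4.83 mg/L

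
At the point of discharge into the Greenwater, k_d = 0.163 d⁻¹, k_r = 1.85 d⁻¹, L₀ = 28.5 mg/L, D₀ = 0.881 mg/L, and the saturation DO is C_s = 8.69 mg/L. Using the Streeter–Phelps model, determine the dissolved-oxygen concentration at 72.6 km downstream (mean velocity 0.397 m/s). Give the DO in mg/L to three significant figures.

DO ≈ 6.78 mg/L

Travel time t = x/v = 72.6 km / (0.397 m/s) = 72600 m / 0.397 m/s = 182900 s = 2.117 d.
k_d L₀/(k_r−k_d) = 0.163×28.5/(1.85−0.163) = 4.646/1.687 = 2.754 mg/L.
e^(−k_d t) = e^(−0.163×2.117) = 0.7082; e^(−k_r t) = e^(−1.85×2.117) = 0.01993.
D = 2.754 × (0.7082 − 0.01993) + 0.881 × 0.01993 = 1.895 + 0.01756 = 1.913 mg/L.
DO = C_s − D = 8.69 − 1.913 = 6.777 mg/L.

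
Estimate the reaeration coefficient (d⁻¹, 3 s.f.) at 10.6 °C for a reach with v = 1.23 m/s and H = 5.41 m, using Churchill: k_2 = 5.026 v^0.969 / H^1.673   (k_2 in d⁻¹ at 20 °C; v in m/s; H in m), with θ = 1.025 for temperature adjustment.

k_2 ≈ 0.289 d⁻¹

k_2(20) = 5.026 × 1.23^0.969 / 5.41^1.673 = 5.026 × 1.222 / 16.85 = 0.3645 d⁻¹.
k_2(10.6) = 0.3645 × 1.025^(10.6−20) = 0.3645 × 0.7929 = 0.2890 d⁻¹.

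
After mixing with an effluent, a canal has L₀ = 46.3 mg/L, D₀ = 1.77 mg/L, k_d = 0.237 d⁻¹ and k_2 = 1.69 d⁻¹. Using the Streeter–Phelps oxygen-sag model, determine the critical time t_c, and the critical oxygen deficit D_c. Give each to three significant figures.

t_c ≈ 1.17 d; D_c ≈ 4.92 mg/L

With k_2/k_d = 7.131 and 1 − D₀(k_2−k_d)/(k_d L₀) = 0.7656,
t_c = ln(7.131 × 0.7656) / (1.69 − 0.237) = ln(5.460) / 1.453 = 1.697/1.453 = 1.168 d.
D_c = (k_d/k_2) L₀ e^(−k_d t_c) = (0.237/1.69) × 46.3 × e^(−0.237×1.168) = 0.1402 × 46.3 × 0.7582 = 4.923 mg/L.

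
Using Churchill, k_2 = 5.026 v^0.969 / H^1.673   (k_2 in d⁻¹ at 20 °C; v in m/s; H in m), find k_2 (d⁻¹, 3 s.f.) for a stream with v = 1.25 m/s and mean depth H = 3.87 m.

k_2 = 5.026 × 1.25^0.969 / 3.87^1.673 = 5.026 × 1.241 / 9.621 = 0.6485 d⁻¹.

k_2 ≈ 0.648 d⁻¹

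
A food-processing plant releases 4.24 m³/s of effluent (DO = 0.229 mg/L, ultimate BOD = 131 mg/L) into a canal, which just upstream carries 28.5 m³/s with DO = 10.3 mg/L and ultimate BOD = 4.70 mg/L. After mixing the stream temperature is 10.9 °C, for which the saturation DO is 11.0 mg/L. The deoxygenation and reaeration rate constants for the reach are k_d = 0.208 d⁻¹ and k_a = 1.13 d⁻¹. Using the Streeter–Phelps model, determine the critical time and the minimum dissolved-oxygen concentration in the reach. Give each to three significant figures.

Mixed DO = (28.5×10.3 + 4.24×0.229)/(28.5+4.24) = 294.5/32.74 = 8.996 mg/L.
Mixed L₀ = (28.5×4.70 + 4.24×131)/(32.74) = 689.4/32.74 = 21.06 mg/L.
Initial deficit D₀ = C_s − DO₀ = 11.0 − 8.996 = 2.004 mg/L.
t_c = (1/0.9220) ln[(1.13/0.208)(1 − 2.004×0.9220/(0.208×21.06))] = 1.085 × ln(3.141) = 1.241 d.
D_c = (0.208/1.13) × 21.06 × e^(−0.208×1.241) = 0.1841 × 21.06 × 0.7725 = 2.994 mg/L.
Minimum DO = 11.0 − 2.994 = 8.006 mg/L.

t_c ≈ 1.24 d; minimum DO ≈ 8.01 mg/L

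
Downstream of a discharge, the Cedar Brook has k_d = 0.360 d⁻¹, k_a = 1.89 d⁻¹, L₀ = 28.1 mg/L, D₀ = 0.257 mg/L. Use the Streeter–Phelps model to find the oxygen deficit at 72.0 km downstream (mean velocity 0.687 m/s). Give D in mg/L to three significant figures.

Travel time t = x/v = 72.0 km / (0.687 m/s) = 72000 m / 0.687 m/s = 104800 s = 1.213 d.
k_d L₀/(k_a−k_d) = 0.360×28.1/(1.89−0.360) = 10.12/1.530 = 6.612 mg/L.
e^(−k_d t) = e^(−0.360×1.213) = 0.6462; e^(−k_a t) = e^(−1.89×1.213) = 0.1010.
D = 6.612 × (0.6462 − 0.1010) + 0.257 × 0.1010 = 3.605 + 0.02596 = 3.631 mg/L.

D ≈ 3.63 mg/L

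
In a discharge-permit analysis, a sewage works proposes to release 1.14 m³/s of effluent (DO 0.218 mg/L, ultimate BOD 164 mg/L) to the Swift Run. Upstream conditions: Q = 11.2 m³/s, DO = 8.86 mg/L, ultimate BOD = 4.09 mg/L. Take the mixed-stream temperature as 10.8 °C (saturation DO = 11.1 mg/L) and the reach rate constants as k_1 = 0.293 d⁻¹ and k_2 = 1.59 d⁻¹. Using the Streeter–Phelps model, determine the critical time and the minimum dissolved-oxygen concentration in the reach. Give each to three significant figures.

t_c ≈ 0.342 d; minimum DO ≈ 7.96 mg/L

Mixed DO = (11.2×8.86 + 1.14×0.218)/(11.2+1.14) = 99.48/12.34 = 8.062 mg/L.
Mixed L₀ = (11.2×4.09 + 1.14×164)/(12.34) = 232.8/12.34 = 18.86 mg/L.
Initial deficit D₀ = C_s − DO₀ = 11.1 − 8.062 = 3.038 mg/L.
t_c = (1/1.297) ln[(1.59/0.293)(1 − 3.038×1.297/(0.293×18.86))] = 0.7710 × ln(1.557) = 0.3415 d.
D_c = (0.293/1.59) × 18.86 × e^(−0.293×0.3415) = 0.1843 × 18.86 × 0.9048 = 3.145 mg/L.
Minimum DO = 11.1 − 3.145 = 7.955 mg/L.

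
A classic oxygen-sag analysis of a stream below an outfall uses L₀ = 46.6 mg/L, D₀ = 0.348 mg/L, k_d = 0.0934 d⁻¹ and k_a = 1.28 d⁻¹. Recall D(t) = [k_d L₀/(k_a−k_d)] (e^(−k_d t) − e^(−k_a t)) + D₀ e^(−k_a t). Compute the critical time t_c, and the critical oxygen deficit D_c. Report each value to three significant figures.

t_c ≈ 2.12 d; D_c ≈ 2.79 mg/L

At the critical point dD/dt = 0, so k_d L₀ e^(−k_d t) = k_a D. Substituting D(t) from the Streeter–Phelps equation and solving for t gives
t_c = ln[(k_a/k_d)(1 − D₀(k_a−k_d)/(k_d L₀))] / (k_a−k_d).
Here k_a−k_d = 1.187 d⁻¹ and 1 − D₀(k_a−k_d)/(k_d L₀) = 1 − 0.348×1.187/(0.0934×46.6) = 0.9051, so
t_c = ln(13.70 × 0.9051) / 1.187 = 2.518 / 1.187 = 2.122 d.
D_c = (k_d/k_a) L₀ e^(−k_d t_c) = (0.0934/1.28) × 46.6 × e^(−0.0934×2.122) = 0.07297 × 46.6 × 0.8202 = 2.789 mg/L.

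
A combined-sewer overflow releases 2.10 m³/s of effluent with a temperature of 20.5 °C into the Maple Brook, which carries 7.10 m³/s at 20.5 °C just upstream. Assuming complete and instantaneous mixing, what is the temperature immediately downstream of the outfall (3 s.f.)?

20.5 °C

Flow-weighted mixing: C = (Q_r C_r + Q_w C_w)/(Q_r + Q_w)
= (7.10×20.5 + 2.10×20.5)/(7.10 + 2.10) = 188.6/9.200 = 20.50 °C.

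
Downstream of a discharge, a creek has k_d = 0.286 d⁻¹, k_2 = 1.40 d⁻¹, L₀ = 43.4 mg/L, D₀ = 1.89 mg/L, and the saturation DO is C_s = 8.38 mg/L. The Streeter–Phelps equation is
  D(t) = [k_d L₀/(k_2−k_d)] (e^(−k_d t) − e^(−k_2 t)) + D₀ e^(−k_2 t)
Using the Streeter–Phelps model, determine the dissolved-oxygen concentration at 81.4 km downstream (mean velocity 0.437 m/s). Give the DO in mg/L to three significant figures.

DO ≈ 2.82 mg/L

Travel time t = x/v = 81.4 km / (0.437 m/s) = 81400 m / 0.437 m/s = 186300 s = 2.156 d.
k_d L₀/(k_2−k_d) = 0.286×43.4/(1.40−0.286) = 12.41/1.114 = 11.14 mg/L.
e^(−k_d t) = e^(−0.286×2.156) = 0.5398; e^(−k_2 t) = e^(−1.40×2.156) = 0.04889.
D = 11.14 × (0.5398 − 0.04889) + 1.89 × 0.04889 = 5.470 + 0.09239 = 5.562 mg/L.
DO = C_s − D = 8.38 − 5.562 = 2.818 mg/L.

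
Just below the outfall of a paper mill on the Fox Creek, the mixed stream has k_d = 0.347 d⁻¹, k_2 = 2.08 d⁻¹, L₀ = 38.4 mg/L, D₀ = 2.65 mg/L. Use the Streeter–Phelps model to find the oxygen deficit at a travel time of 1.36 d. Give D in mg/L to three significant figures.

D ≈ 4.50 mg/L

k_d L₀/(k_2−k_d) = 0.347×38.4/(2.08−0.347) = 13.32/1.733 = 7.689 mg/L.
e^(−k_d t) = e^(−0.347×1.360) = 0.6238; e^(−k_2 t) = e^(−2.08×1.360) = 0.05908.
D = 7.689 × (0.6238 − 0.05908) + 2.65 × 0.05908 = 4.342 + 0.1566 = 4.499 mg/L.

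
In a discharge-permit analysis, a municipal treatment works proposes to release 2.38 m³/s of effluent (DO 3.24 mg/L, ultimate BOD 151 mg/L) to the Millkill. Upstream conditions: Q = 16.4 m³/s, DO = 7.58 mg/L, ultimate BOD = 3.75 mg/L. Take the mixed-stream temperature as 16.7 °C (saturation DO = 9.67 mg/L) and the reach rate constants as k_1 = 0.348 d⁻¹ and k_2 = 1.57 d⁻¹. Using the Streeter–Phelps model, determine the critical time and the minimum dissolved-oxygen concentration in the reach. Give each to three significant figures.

Mixed DO = (16.4×7.58 + 2.38×3.24)/(16.4+2.38) = 132.0/18.78 = 7.030 mg/L.
Mixed L₀ = (16.4×3.75 + 2.38×151)/(18.78) = 420.9/18.78 = 22.41 mg/L.
Initial deficit D₀ = C_s − DO₀ = 9.67 − 7.030 = 2.640 mg/L.
t_c = (1/1.222) ln[(1.57/0.348)(1 − 2.640×1.222/(0.348×22.41))] = 0.8183 × ln(2.645) = 0.7961 d.
D_c = (0.348/1.57) × 22.41 × e^(−0.348×0.7961) = 0.2217 × 22.41 × 0.7580 = 3.766 mg/L.
Minimum DO = 9.67 − 3.766 = 5.904 mg/L.

t_c ≈ 0.796 d; minimum DO ≈ 5.90 mg/L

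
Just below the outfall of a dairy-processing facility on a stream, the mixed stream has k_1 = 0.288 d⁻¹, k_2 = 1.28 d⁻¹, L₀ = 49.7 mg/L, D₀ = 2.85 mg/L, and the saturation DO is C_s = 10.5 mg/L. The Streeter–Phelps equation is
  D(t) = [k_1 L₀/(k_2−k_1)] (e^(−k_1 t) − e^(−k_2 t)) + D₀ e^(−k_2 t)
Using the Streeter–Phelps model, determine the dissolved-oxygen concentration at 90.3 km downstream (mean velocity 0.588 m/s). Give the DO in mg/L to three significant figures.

Travel time t = x/v = 90.3 km / (0.588 m/s) = 90300 m / 0.588 m/s = 153600 s = 1.777 d.
k_1 L₀/(k_2−k_1) = 0.288×49.7/(1.28−0.288) = 14.31/0.9920 = 14.43 mg/L.
e^(−k_1 t) = e^(−0.288×1.777) = 0.5994; e^(−k_2 t) = e^(−1.28×1.777) = 0.1028.
D = 14.43 × (0.5994 − 0.1028) + 2.85 × 0.1028 = 7.165 + 0.2929 = 7.458 mg/L.
DO = C_s − D = 10.5 − 7.458 = 3.042 mg/L.

DO ≈ 3.04 mg/L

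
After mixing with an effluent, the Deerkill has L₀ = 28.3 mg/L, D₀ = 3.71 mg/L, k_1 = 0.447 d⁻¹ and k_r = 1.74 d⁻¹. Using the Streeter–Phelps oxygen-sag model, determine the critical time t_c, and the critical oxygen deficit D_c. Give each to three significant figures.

t_c = [1/(k_r−k_1)] ln[(k_r/k_1)(1 − D₀(k_r−k_1)/(k_1 L₀))]
= [1/(1.74−0.447)] ln[(1.74/0.447)(1 − 3.71×1.293/(0.447×28.3))]
= (1/1.293) ln[3.893 × 0.6208] = 0.7734 × ln(2.417) = 0.7734 × 0.8823 = 0.6824 d.
L(t_c) = L₀ e^(−k_1 t_c) = 28.3 × 0.7371 = 20.86 mg/L, and at the critical point k_r D_c = k_1 L, so D_c = (0.447/1.74) × 20.86 = 5.359 mg/L.

t_c ≈ 0.682 d; D_c ≈ 5.36 mg/L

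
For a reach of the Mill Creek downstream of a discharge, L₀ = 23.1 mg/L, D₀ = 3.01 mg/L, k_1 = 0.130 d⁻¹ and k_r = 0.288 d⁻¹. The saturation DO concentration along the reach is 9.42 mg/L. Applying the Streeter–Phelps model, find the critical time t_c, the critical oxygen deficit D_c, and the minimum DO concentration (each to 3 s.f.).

t_c = [1/(k_r−k_1)] ln[(k_r/k_1)(1 − D₀(k_r−k_1)/(k_1 L₀))]
= [1/(0.288−0.130)] ln[(0.288/0.130)(1 − 3.01×0.1580/(0.130×23.1))]
= (1/0.1580) ln[2.215 × 0.8416] = 6.329 × ln(1.865) = 6.329 × 0.6230 = 3.943 d.
L(t_c) = L₀ e^(−k_1 t_c) = 23.1 × 0.5989 = 13.84 mg/L, and at the critical point k_r D_c = k_1 L, so D_c = (0.130/0.288) × 13.84 = 6.245 mg/L.
Minimum DO = C_s − D_c = 9.42 − 6.245 = 3.175 mg/L.

t_c ≈ 3.94 d; D_c ≈ 6.25 mg/L; min DO ≈ 3.17 mg/L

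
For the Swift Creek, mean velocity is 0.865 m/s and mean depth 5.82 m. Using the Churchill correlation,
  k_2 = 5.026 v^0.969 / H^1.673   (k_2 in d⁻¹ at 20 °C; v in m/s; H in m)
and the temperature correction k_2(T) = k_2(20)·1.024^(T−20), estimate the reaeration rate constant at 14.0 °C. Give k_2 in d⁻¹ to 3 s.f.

k_2 ≈ 0.199 d⁻¹

k_2(20) = 5.026 × 0.865^0.969 / 5.82^1.673 = 5.026 × 0.8689 / 19.04 = 0.2293 d⁻¹.
k_2(14.0) = 0.2293 × 1.024^(14.0−20) = 0.2293 × 0.8674 = 0.1989 d⁻¹.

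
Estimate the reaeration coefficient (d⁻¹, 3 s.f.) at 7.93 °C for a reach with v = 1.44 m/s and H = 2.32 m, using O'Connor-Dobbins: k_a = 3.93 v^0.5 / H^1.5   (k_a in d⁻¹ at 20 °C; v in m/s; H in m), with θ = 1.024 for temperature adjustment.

k_a ≈ 1.00 d⁻¹

k_a(20) = 3.93 × 1.44^0.5 / 2.32^1.5 = 3.93 × 1.200 / 3.534 = 1.335 d⁻¹.
k_a(7.93) = 1.335 × 1.024^(7.93−20) = 1.335 × 0.7511 = 1.002 d⁻¹.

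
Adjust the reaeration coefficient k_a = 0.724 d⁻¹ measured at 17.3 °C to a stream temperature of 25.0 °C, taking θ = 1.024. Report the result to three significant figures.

k_a ≈ 0.869 d⁻¹

k_a(T₂) = k_a(T₁) · θ^(T₂−T₁) = 0.724 × 1.024^(25.0−17.3)
= 0.724 × 1.024^7.70 = 0.724 × 1.200 = 0.8691 d⁻¹.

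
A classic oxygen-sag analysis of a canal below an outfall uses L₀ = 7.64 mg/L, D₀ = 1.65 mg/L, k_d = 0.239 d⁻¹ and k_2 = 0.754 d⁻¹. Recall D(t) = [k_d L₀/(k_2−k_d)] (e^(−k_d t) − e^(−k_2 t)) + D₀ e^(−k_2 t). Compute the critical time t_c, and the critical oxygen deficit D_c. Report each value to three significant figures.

At the critical point dD/dt = 0, so k_d L₀ e^(−k_d t) = k_2 D. Substituting D(t) from the Streeter–Phelps equation and solving for t gives
t_c = ln[(k_2/k_d)(1 − D₀(k_2−k_d)/(k_d L₀))] / (k_2−k_d).
Here k_2−k_d = 0.5150 d⁻¹ and 1 − D₀(k_2−k_d)/(k_d L₀) = 1 − 1.65×0.5150/(0.239×7.64) = 0.5346, so
t_c = ln(3.155 × 0.5346) / 0.5150 = 0.5227 / 0.5150 = 1.015 d.
D_c = (k_d/k_2) L₀ e^(−k_d t_c) = (0.239/0.754) × 7.64 × e^(−0.239×1.015) = 0.3170 × 7.64 × 0.7846 = 1.900 mg/L.

t_c ≈ 1.02 d; D_c ≈ 1.90 mg/L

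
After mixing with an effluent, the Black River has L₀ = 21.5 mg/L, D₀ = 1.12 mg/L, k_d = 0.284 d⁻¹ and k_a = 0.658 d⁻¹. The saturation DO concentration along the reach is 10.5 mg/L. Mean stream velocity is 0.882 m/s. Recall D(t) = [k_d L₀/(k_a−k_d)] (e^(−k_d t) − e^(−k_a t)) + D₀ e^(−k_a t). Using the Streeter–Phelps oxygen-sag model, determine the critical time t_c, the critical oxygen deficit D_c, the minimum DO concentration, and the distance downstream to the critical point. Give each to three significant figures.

t_c ≈ 2.06 d; D_c ≈ 5.17 mg/L; min DO ≈ 5.33 mg/L; x_c ≈ 157 km

With k_a/k_d = 2.317 and 1 − D₀(k_a−k_d)/(k_d L₀) = 0.9314,
t_c = ln(2.317 × 0.9314) / (0.658 − 0.284) = ln(2.158) / 0.3740 = 0.7692/0.3740 = 2.057 d.
L(t_c) = L₀ e^(−k_d t_c) = 21.5 × 0.5576 = 11.99 mg/L, and at the critical point k_a D_c = k_d L, so D_c = (0.284/0.658) × 11.99 = 5.175 mg/L.
Minimum DO = C_s − D_c = 10.5 − 5.175 = 5.325 mg/L.
x_c = v t_c = 0.882 m/s × 2.057 d × 86400 s/d = 156700 m ≈ 157 km.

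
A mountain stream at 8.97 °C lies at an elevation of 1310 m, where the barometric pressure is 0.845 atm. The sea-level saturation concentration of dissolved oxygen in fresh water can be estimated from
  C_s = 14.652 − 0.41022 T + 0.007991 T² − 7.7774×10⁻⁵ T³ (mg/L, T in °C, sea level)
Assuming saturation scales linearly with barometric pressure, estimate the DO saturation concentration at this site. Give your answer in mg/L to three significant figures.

At sea level: C_s = 14.652 − 0.41022×8.97 + 0.007991×8.97² − 7.7774×10⁻⁵×8.97³ = 11.56 mg/L.
Pressure correction: C_s' = 11.56 × 0.845 = 9.767 mg/L.

C_s ≈ 9.77 mg/L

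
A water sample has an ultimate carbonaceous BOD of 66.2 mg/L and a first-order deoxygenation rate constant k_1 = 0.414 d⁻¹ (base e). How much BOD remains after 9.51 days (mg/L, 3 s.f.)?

L_t = L₀ e^(−k_1 t) = 66.2 × e^(−0.414×9.51) = 66.2 × 0.01950 = 1.291 mg/L.

L ≈ 1.29 mg/L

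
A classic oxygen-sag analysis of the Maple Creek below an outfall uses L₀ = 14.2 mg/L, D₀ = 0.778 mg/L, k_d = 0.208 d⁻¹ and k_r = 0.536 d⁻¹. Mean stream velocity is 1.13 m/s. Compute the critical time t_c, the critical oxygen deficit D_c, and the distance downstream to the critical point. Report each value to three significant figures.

At the critical point dD/dt = 0, so k_d L₀ e^(−k_d t) = k_r D. Substituting D(t) from the Streeter–Phelps equation and solving for t gives
t_c = ln[(k_r/k_d)(1 − D₀(k_r−k_d)/(k_d L₀))] / (k_r−k_d).
Here k_r−k_d = 0.3280 d⁻¹ and 1 − D₀(k_r−k_d)/(k_d L₀) = 1 − 0.778×0.3280/(0.208×14.2) = 0.9136, so
t_c = ln(2.577 × 0.9136) / 0.3280 = 0.8562 / 0.3280 = 2.610 d.
D_c = (k_d/k_r) L₀ e^(−k_d t_c) = (0.208/0.536) × 14.2 × e^(−0.208×2.610) = 0.3881 × 14.2 × 0.5810 = 3.202 mg/L.
x_c = v t_c = 1.13 m/s × 2.610 d × 86400 s/d = 254900 m ≈ 255 km.

t_c ≈ 2.61 d; D_c ≈ 3.20 mg/L; x_c ≈ 255 km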